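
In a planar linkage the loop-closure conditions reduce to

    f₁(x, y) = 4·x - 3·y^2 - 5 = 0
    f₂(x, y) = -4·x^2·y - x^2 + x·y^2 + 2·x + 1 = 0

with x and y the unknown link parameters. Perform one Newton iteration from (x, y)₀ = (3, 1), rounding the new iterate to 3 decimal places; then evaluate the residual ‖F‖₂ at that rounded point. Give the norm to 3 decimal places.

At (3, 1): F = (4.000, -35.000).
Jacobian J = [[4, -6·y], [-8·x·y - 2·x + y^2 + 2, -4·x^2 + 2·x·y]].
At the point, J = [[4.000, -6.000], [-27.000, -30.000]] (det J = -282.000).
Solving J·Δ = −F gives Δ = (-1.170, -0.113).
Then the next iterate is (x, y)₁ = (1.830, 0.887).
Re-evaluating at (1.830, 0.887): F = (-0.04031, -9.13101), so ‖F‖₂ = 9.131.

9.131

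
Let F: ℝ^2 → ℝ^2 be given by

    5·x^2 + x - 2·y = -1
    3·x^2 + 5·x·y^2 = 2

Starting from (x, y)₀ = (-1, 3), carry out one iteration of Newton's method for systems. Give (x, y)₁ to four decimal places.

(-0.8333, 1.7500)

At (-1, 3): F = (-1.0000, -44.0000).
Jacobian J = [[10·x + 1, -2], [6·x + 5·y^2, 10·x·y]].
At the point, J = [[-9.0000, -2.0000], [39.0000, -30.0000]] (det J = 348.0000).
Solving J·Δ = −F gives Δ = (0.1667, -1.2500).
Then the next iterate is (x, y)₁ = (-0.8333, 1.7500).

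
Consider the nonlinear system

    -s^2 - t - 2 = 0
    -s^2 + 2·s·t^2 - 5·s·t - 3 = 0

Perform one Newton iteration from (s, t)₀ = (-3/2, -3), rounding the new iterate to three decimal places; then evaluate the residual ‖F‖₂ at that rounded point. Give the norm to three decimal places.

16.120

At (-3/2, -3): F = (-1.250, -54.750).
Jacobian J = [[-2·s, -1], [-2·s + 2·t^2 - 5·t, 4·s·t - 5·s]].
At the point, J = [[3.000, -1.000], [36.000, 25.500]] (det J = 112.500).
Solving J·Δ = −F gives Δ = (0.770, 1.060).
Then the next iterate is (s, t)₁ = (-0.730, -1.940).
Re-evaluating at (-0.730, -1.940): F = (-0.59290, -16.10876), so ‖F‖₂ = 16.120.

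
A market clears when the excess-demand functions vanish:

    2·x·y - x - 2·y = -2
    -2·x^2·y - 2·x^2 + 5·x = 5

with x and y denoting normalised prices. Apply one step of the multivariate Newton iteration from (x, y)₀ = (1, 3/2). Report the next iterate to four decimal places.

(0.5000, 0.2500)

At (1, 3/2): F = (1.0000, -5.0000).
Jacobian J = [[2·y - 1, 2·x - 2], [-4·x·y - 4·x + 5, -2·x^2]].
At the point, J = [[2.0000, 0.0000], [-5.0000, -2.0000]] (det J = -4.0000).
Solving J·Δ = −F gives Δ = (-0.5000, -1.2500).
Then the next iterate is (x, y)₁ = (0.5000, 0.2500).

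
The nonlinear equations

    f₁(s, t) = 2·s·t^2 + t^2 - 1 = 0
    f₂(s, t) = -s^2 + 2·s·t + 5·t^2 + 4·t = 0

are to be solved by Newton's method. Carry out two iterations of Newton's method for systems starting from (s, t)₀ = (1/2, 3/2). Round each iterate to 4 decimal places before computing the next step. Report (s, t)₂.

(2.4099, 0.3379)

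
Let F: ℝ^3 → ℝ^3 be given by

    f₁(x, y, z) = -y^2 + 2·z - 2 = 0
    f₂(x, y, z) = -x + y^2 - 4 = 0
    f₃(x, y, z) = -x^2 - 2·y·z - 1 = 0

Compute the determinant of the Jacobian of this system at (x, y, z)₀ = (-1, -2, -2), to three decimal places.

24.000

J = [[0, -2·y, 2], [-1, 2·y, 0], [-2·x, -2·z, -2·y]].
At the point, J = [[0.000, 4.000, 2.000], [-1.000, -4.000, 0.000], [2.000, 4.000, 4.000]].
det J = 24.000.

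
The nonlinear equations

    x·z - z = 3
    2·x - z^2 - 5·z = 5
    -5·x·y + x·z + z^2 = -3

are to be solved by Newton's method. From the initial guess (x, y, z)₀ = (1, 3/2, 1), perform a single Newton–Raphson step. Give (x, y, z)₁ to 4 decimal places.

At (1, 3/2, 1): F = (-3.0000, -9.0000, -2.5000).
Jacobian J = [[z, 0, x - 1], [2, 0, -2·z - 5], [-5·y + z, -5·x, x + 2·z]].
At the point, J = [[1.0000, 0.0000, 0.0000], [2.0000, 0.0000, -7.0000], [-6.5000, -5.0000, 3.0000]] (det J = -35.0000).
Solving J·Δ = −F gives Δ = (3.0000, -4.6571, -0.4286).
Then the next iterate is (x, y, z)₁ = (4.0000, -3.1571, 0.5714).

(4.0000, -3.1571, 0.5714)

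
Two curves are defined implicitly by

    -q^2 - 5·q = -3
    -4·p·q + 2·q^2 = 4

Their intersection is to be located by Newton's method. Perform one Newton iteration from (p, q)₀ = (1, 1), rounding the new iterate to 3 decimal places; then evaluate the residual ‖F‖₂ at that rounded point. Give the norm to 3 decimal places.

2.213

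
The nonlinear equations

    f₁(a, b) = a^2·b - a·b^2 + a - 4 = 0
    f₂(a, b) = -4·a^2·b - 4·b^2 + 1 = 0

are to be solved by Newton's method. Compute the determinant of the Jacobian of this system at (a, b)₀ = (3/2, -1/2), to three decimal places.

-18.750

J = [[2·a·b - b^2 + 1, a^2 - 2·a·b], [-8·a·b, -4·a^2 - 8·b]].
At the point, J = [[-0.750, 3.750], [6.000, -5.000]].
det J = -18.750.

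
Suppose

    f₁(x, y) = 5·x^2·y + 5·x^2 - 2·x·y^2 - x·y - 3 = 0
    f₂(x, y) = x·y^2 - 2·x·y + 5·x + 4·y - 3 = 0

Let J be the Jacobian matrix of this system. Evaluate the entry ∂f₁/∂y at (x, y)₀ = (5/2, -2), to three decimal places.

48.750

∂f₁/∂y = 5·x^2 - 4·x·y - x.
At (5/2, -2) this is 48.750.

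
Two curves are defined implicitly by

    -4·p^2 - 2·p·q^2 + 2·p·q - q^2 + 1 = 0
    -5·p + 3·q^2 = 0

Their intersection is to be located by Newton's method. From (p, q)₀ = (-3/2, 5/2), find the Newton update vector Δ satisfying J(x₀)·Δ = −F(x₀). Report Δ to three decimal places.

(2.232, -1.006)

At (-3/2, 5/2): F = (-3.000, 26.250).
Jacobian J = [[-8·p - 2·q^2 + 2·q, -4·p·q + 2·p - 2·q], [-5, 6·q]].
At the point, J = [[4.500, 7.000], [-5.000, 15.000]] (det J = 102.500).
Solving J·Δ = −F gives Δ = (2.232, -1.006).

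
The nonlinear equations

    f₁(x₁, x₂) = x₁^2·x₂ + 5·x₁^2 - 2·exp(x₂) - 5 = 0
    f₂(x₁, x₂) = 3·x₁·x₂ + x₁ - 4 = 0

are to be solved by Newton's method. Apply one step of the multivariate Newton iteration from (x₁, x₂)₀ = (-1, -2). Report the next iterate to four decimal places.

(-1.2810, -1.1983)

At (-1, -2): F = (-2.270671, 1.0000).
Jacobian J = [[2·x₁·x₂ + 10·x₁, x₁^2 - 2·exp(x₂)], [3·x₂ + 1, 3·x₁]].
At the point, J = [[-6.0000, 0.729329], [-5.0000, -3.0000]] (det J = 21.646647).
Solving J·Δ = −F gives Δ = (-0.2810, 0.8017).
Then the next iterate is (x₁, x₂)₁ = (-1.2810, -1.1983).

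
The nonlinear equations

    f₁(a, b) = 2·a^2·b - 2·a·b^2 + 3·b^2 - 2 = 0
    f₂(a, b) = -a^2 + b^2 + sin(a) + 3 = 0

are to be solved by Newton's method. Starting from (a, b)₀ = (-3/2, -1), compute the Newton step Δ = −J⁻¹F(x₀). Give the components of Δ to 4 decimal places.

(-0.4420, -0.3024)

At (-3/2, -1): F = (-0.5000, 0.752505).
Jacobian J = [[4·a·b - 2·b^2, 2·a^2 - 4·a·b + 6·b], [-2·a + cos(a), 2·b]].
At the point, J = [[4.0000, -7.5000], [3.070737, -2.0000]] (det J = 15.030529).
Solving J·Δ = −F gives Δ = (-0.4420, -0.3024).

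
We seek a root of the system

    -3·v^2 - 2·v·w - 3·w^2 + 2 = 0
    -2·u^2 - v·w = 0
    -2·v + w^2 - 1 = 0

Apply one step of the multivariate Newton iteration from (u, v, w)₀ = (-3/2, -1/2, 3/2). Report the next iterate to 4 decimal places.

(-0.7396, -0.1250, 1.0000)

At (-3/2, -1/2, 3/2): F = (-4.0000, -3.7500, 2.2500).
Jacobian J = [[0, -6·v - 2·w, -2·v - 6·w], [-4·u, -w, -v], [0, -2, 2·w]].
At the point, J = [[0.0000, 0.0000, -8.0000], [6.0000, -1.5000, 0.5000], [0.0000, -2.0000, 3.0000]] (det J = 96.0000).
Solving J·Δ = −F gives Δ = (0.7604, 0.3750, -0.5000).
Then the next iterate is (u, v, w)₁ = (-0.7396, -0.1250, 1.0000).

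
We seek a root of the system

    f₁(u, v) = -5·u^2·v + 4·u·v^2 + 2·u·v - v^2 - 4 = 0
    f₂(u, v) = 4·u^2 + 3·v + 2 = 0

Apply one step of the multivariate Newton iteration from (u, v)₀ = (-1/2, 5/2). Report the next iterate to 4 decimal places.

(-2.1410, -3.1880)

At (-1/2, 5/2): F = (-28.3750, 10.5000).
Jacobian J = [[-10·u·v + 4·v^2 + 2·v, -5·u^2 + 8·u·v + 2·u - 2·v], [8·u, 3]].
At the point, J = [[42.5000, -17.2500], [-4.0000, 3.0000]] (det J = 58.5000).
Solving J·Δ = −F gives Δ = (-1.6410, -5.6880).
Then the next iterate is (u, v)₁ = (-2.1410, -3.1880).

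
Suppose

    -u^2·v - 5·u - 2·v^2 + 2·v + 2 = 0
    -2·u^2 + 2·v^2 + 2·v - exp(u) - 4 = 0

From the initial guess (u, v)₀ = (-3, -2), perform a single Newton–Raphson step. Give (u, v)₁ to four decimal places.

(-1.6680, -2.3553)

At (-3, -2): F = (23.0000, -18.049787).
Jacobian J = [[-2·u·v - 5, -u^2 - 4·v + 2], [-4·u - exp(u), 4·v + 2]].
At the point, J = [[-17.0000, 1.0000], [11.950213, -6.0000]] (det J = 90.049787).
Solving J·Δ = −F gives Δ = (1.3320, -0.3553).
Then the next iterate is (u, v)₁ = (-1.6680, -2.3553).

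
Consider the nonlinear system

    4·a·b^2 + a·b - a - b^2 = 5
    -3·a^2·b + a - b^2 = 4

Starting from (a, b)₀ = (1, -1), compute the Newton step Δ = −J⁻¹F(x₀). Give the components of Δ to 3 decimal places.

At (1, -1): F = (-4.000, -1.000).
Jacobian J = [[4·b^2 + b - 1, 8·a·b + a - 2·b], [-6·a·b + 1, -3·a^2 - 2·b]].
At the point, J = [[2.000, -5.000], [7.000, -1.000]] (det J = 33.000).
Solving J·Δ = −F gives Δ = (0.030, -0.788).

(0.030, -0.788)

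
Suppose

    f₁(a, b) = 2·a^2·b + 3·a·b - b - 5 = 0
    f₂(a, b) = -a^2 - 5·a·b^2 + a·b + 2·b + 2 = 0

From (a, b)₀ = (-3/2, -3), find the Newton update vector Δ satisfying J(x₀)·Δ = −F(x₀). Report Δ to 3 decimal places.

At (-3/2, -3): F = (-2.000, 65.750).
Jacobian J = [[4·a·b + 3·b, 2·a^2 + 3·a - 1], [-2·a - 5·b^2 + b, -10·a·b + a + 2]].
At the point, J = [[9.000, -1.000], [-45.000, -44.500]] (det J = -445.500).
Solving J·Δ = −F gives Δ = (0.347, 1.126).

(0.347, 1.126)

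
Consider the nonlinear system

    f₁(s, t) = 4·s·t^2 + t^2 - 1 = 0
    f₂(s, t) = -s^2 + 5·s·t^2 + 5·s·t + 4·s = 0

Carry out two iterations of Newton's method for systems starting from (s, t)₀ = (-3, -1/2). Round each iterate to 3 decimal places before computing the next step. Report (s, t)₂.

(-0.068, 0.097)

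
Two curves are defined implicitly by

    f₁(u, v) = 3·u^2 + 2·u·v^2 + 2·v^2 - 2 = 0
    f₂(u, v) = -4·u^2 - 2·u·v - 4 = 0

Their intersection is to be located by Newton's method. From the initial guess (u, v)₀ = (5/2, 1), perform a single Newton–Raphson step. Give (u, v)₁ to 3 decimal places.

(0.898, 1.249)

At (5/2, 1): F = (23.750, -34.000).
Jacobian J = [[6·u + 2·v^2, 4·u·v + 4·v], [-8·u - 2·v, -2·u]].
At the point, J = [[17.000, 14.000], [-22.000, -5.000]] (det J = 223.000).
Solving J·Δ = −F gives Δ = (-1.602, 0.249).
Then the next iterate is (u, v)₁ = (0.898, 1.249).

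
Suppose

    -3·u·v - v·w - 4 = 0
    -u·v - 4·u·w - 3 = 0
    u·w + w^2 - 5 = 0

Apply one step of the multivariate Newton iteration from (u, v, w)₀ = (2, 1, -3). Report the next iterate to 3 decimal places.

(0.523, -0.059, -2.392)

At (2, 1, -3): F = (-7.000, 19.000, -2.000).
Jacobian J = [[-3·v, -3·u - w, -v], [-v - 4·w, -u, -4·u], [w, 0, u + 2·w]].
At the point, J = [[-3.000, -3.000, -1.000], [11.000, -2.000, -8.000], [-3.000, 0.000, -4.000]] (det J = -222.000).
Solving J·Δ = −F gives Δ = (-1.477, -1.059, 0.608).
Then the next iterate is (u, v, w)₁ = (0.523, -0.059, -2.392).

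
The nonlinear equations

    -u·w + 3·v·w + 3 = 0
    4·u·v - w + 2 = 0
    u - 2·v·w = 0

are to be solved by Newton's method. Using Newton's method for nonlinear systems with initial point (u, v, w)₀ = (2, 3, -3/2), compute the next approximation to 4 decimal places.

At (2, 3, -3/2): F = (-7.5000, 27.5000, 11.0000).
Jacobian J = [[-w, 3·w, -u + 3·v], [4·v, 4·u, -1], [1, -2·w, -2·v]].
At the point, J = [[1.5000, -4.5000, 7.0000], [12.0000, 8.0000, -1.0000], [1.0000, 3.0000, -6.0000]] (det J = -191.0000).
Solving J·Δ = −F gives Δ = (-2.0628, -0.1675, 1.4058).
Then the next iterate is (u, v, w)₁ = (-0.0628, 2.8325, -0.0942).

(-0.0628, 2.8325, -0.0942)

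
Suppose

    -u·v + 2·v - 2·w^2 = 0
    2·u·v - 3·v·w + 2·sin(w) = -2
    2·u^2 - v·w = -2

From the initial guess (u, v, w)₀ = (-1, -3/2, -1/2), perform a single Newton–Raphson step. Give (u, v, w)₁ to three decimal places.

At (-1, -3/2, -1/2): F = (-5.000, 1.79115, 3.250).
Jacobian J = [[-v, -u + 2, -4·w], [2·v, 2·u - 3·w, -3·v + 2·cos(w)], [4·u, -w, -v]].
At the point, J = [[1.500, 3.000, 2.000], [-3.000, -0.500, 6.25517], [-4.000, 0.500, 1.500]] (det J = -74.37836).
Solving J·Δ = −F gives Δ = (1.040, 0.954, 0.289).
Then the next iterate is (u, v, w)₁ = (0.040, -0.546, -0.211).

(0.040, -0.546, -0.211)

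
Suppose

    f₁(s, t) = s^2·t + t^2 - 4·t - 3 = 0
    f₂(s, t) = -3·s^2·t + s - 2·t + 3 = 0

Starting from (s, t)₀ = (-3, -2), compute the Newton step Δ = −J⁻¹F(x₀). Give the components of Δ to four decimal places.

At (-3, -2): F = (-9.0000, 58.0000).
Jacobian J = [[2·s·t, s^2 + 2·t - 4], [-6·s·t + 1, -3·s^2 - 2]].
At the point, J = [[12.0000, 1.0000], [-35.0000, -29.0000]] (det J = -313.0000).
Solving J·Δ = −F gives Δ = (0.6486, 1.2173).

(0.6486, 1.2173)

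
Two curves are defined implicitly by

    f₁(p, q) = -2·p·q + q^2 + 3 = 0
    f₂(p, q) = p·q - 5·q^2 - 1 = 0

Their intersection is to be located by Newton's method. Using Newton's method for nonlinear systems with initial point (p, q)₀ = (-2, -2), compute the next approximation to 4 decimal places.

(-1.7500, -1.0278)

At (-2, -2): F = (-1.0000, -17.0000).
Jacobian J = [[-2·q, -2·p + 2·q], [q, p - 10·q]].
At the point, J = [[4.0000, 0.0000], [-2.0000, 18.0000]] (det J = 72.0000).
Solving J·Δ = −F gives Δ = (0.2500, 0.9722).
Then the next iterate is (p, q)₁ = (-1.7500, -1.0278).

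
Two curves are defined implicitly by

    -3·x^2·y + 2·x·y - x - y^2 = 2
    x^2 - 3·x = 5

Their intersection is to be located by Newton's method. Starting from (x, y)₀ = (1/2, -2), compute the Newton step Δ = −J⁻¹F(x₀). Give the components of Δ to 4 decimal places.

(-3.1250, 2.3824)

At (1/2, -2): F = (-7.0000, -6.2500).
Jacobian J = [[-6·x·y + 2·y - 1, -3·x^2 + 2·x - 2·y], [2·x - 3, 0]].
At the point, J = [[1.0000, 4.2500], [-2.0000, 0.0000]] (det J = 8.5000).
Solving J·Δ = −F gives Δ = (-3.1250, 2.3824).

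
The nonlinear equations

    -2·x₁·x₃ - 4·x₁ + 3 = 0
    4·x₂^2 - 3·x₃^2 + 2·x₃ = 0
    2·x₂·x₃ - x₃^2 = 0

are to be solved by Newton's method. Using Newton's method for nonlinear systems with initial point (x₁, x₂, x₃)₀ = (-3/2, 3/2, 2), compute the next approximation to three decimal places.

(0.107, 0.821, 1.286)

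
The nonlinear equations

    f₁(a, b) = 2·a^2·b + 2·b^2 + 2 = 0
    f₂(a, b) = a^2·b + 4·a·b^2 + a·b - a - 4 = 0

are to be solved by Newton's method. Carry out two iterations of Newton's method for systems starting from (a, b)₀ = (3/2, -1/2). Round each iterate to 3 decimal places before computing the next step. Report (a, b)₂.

At (3/2, -1/2): F = (0.250, -5.875).
Jacobian J = [[4·a·b, 2·a^2 + 4·b], [2·a·b + 4·b^2 + b - 1, a^2 + 8·a·b + a]].
At the point, J = [[-3.000, 2.500], [-2.000, -2.250]] (det J = 11.750).
Solving J·Δ = −F gives Δ = (-1.202, -1.543).
Then the next iterate is (a, b)₁ = (0.298, -2.043).
Round to (0.298, -2.043) and repeat: F = (9.98484, -0.11301), J = [[-2.43526, -7.99439], [12.43477, -4.48371]].
Δ = (0.414, 1.123), so (a, b)₂ = (0.712, -0.920).

(0.712, -0.920)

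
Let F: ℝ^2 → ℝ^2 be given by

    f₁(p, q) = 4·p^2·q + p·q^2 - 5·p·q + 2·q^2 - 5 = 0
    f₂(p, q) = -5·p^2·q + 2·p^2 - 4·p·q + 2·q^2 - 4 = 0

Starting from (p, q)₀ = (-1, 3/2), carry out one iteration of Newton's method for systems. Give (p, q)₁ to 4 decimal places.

At (-1, 3/2): F = (10.7500, 1.0000).
Jacobian J = [[8·p·q + q^2 - 5·q, 4·p^2 + 2·p·q - 5·p + 4·q], [-10·p·q + 4·p - 4·q, -5·p^2 - 4·p + 4·q]].
At the point, J = [[-17.2500, 12.0000], [5.0000, 5.0000]] (det J = -146.2500).
Solving J·Δ = −F gives Δ = (0.2855, -0.4855).
Then the next iterate is (p, q)₁ = (-0.7145, 1.0145).

(-0.7145, 1.0145)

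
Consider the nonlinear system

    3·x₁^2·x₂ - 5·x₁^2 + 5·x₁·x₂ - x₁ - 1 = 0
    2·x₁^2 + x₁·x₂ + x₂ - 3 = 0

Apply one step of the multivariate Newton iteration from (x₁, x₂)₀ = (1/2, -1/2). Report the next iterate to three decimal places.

(0.701, 1.465)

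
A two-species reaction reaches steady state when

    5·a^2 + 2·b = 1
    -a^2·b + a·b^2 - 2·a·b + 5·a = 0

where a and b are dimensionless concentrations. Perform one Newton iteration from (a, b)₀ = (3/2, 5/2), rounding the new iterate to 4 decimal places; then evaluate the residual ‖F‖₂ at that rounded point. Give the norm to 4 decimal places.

4.0972

At (3/2, 5/2): F = (15.2500, 3.7500).
Jacobian J = [[10·a, 2], [-2·a·b + b^2 - 2·b + 5, -a^2 + 2·a·b - 2·a]].
At the point, J = [[15.0000, 2.0000], [-1.2500, 2.2500]] (det J = 36.2500).
Solving J·Δ = −F gives Δ = (-0.7397, -2.0776).
Then the next iterate is (a, b)₁ = (0.7603, 0.4224).
Re-evaluating at (0.7603, 0.4224): F = (2.735080, 3.050682), so ‖F‖₂ = 4.0972.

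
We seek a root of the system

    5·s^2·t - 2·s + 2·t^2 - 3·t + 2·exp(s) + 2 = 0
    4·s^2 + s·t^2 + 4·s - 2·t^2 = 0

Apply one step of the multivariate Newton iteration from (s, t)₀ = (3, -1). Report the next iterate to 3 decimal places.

(1.342, -0.543)

At (3, -1): F = (-3.82893, 49.000).
Jacobian J = [[10·s·t + 2·exp(s) - 2, 5·s^2 + 4·t - 3], [8·s + t^2 + 4, 2·s·t - 4·t]].
At the point, J = [[8.17107, 38.000], [29.000, -2.000]] (det J = -1118.34215).
Solving J·Δ = −F gives Δ = (-1.658, 0.457).
Then the next iterate is (s, t)₁ = (1.342, -0.543).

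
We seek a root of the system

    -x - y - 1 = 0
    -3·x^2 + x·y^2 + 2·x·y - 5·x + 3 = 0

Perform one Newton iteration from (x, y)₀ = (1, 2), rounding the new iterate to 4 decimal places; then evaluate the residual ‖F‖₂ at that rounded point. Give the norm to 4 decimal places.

3.2965

At (1, 2): F = (-4.0000, 3.0000).
Jacobian J = [[-1, -1], [-6·x + y^2 + 2·y - 5, 2·x·y + 2·x]].
At the point, J = [[-1.0000, -1.0000], [-3.0000, 6.0000]] (det J = -9.0000).
Solving J·Δ = −F gives Δ = (-2.3333, -1.6667).
Then the next iterate is (x, y)₁ = (-1.3333, 0.3333).
Re-evaluating at (-1.3333, 0.3333): F = (0.0000, 3.296541), so ‖F‖₂ = 3.2965.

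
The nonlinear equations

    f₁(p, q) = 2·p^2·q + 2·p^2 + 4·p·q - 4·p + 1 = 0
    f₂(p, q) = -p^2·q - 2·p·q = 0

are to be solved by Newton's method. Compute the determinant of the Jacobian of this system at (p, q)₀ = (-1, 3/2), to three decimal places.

J = [[4·p·q + 4·p + 4·q - 4, 2·p^2 + 4·p], [-2·p·q - 2·q, -p^2 - 2·p]].
At the point, J = [[-8.000, -2.000], [0.000, 1.000]].
det J = -8.000.

-8.000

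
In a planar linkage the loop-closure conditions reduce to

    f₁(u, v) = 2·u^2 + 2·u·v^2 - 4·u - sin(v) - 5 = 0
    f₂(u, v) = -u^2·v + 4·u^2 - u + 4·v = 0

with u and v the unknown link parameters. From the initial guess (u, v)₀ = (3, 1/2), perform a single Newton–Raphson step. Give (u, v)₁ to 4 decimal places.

At (3, 1/2): F = (2.020574, 30.5000).
Jacobian J = [[4·u + 2·v^2 - 4, 4·u·v - cos(v)], [-2·u·v + 8·u - 1, -u^2 + 4]].
At the point, J = [[8.5000, 5.122417], [20.0000, -5.0000]] (det J = -144.948349).
Solving J·Δ = −F gives Δ = (-1.1476, 1.5098).
Then the next iterate is (u, v)₁ = (1.8524, 2.0098).

(1.8524, 2.0098)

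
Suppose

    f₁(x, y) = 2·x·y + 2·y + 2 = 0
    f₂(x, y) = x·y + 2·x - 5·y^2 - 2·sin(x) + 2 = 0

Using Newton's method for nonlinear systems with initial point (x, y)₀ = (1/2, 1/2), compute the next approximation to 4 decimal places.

(-2.3025, 0.2675)

At (1/2, 1/2): F = (3.5000, 1.041149).
Jacobian J = [[2·y, 2·x + 2], [y - 2·cos(x) + 2, x - 10·y]].
At the point, J = [[1.0000, 3.0000], [0.744835, -4.5000]] (det J = -6.734505).
Solving J·Δ = −F gives Δ = (-2.8025, -0.2325).
Then the next iterate is (x, y)₁ = (-2.3025, 0.2675).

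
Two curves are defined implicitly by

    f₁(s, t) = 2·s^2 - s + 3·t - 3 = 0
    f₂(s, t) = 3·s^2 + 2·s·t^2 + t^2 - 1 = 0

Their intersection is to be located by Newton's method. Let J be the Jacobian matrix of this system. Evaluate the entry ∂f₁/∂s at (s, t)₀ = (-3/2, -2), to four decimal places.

∂f₁/∂s = 4·s - 1.
At (-3/2, -2) this is -7.0000.

-7.0000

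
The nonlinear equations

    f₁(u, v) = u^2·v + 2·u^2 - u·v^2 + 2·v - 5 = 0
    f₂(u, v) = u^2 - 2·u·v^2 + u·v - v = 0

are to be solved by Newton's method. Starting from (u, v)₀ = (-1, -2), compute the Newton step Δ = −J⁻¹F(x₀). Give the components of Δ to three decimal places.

(-2.250, 4.000)

At (-1, -2): F = (-5.000, 13.000).
Jacobian J = [[2·u·v + 4·u - v^2, u^2 - 2·u·v + 2], [2·u - 2·v^2 + v, -4·u·v + u - 1]].
At the point, J = [[-4.000, -1.000], [-12.000, -10.000]] (det J = 28.000).
Solving J·Δ = −F gives Δ = (-2.250, 4.000).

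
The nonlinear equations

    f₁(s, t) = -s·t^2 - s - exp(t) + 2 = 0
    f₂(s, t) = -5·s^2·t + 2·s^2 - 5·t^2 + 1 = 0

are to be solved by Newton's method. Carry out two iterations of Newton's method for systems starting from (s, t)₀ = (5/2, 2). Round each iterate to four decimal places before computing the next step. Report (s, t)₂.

At (5/2, 2): F = (-17.889056, -69.0000).
Jacobian J = [[-t^2 - 1, -2·s·t - exp(t)], [-10·s·t + 4·s, -5·s^2 - 10·t]].
At the point, J = [[-5.0000, -17.389056], [-40.0000, -51.2500]] (det J = -439.312244).
Solving J·Δ = −F gives Δ = (-0.6443, -0.8435).
Then the next iterate is (s, t)₁ = (1.8557, 1.1565).
Round to (1.8557, 1.1565) and repeat: F = (-5.516472, -18.712963), J = [[-2.337492, -7.471022], [-14.038371, -28.783112]].
Δ = (0.5047, -0.8963), so (s, t)₂ = (2.3604, 0.2602).

(2.3604, 0.2602)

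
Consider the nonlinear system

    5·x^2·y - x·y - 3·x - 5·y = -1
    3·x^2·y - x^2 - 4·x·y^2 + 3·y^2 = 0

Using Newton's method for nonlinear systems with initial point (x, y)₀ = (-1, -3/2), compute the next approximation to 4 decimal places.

At (-1, -3/2): F = (2.5000, 10.2500).
Jacobian J = [[10·x·y - y - 3, 5·x^2 - x - 5], [6·x·y - 2·x - 4·y^2, 3·x^2 - 8·x·y + 6·y]].
At the point, J = [[13.5000, 1.0000], [2.0000, -18.0000]] (det J = -245.0000).
Solving J·Δ = −F gives Δ = (-0.2255, 0.5444).
Then the next iterate is (x, y)₁ = (-1.2255, -0.9556).

(-1.2255, -0.9556)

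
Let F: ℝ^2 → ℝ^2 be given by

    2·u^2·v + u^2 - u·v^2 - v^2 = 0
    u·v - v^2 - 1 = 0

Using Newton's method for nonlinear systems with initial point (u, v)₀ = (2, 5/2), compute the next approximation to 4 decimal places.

At (2, 5/2): F = (5.2500, -2.2500).
Jacobian J = [[4·u·v + 2·u - v^2, 2·u^2 - 2·u·v - 2·v], [v, u - 2·v]].
At the point, J = [[17.7500, -7.0000], [2.5000, -3.0000]] (det J = -35.7500).
Solving J·Δ = −F gives Δ = (-0.8811, -1.4843).
Then the next iterate is (u, v)₁ = (1.1189, 1.0157).

(1.1189, 1.0157)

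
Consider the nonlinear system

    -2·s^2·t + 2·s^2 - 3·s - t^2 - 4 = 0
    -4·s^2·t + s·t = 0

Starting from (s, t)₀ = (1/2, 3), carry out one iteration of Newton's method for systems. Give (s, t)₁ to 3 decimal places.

At (1/2, 3): F = (-15.500, -1.500).
Jacobian J = [[-4·s·t + 4·s - 3, -2·s^2 - 2·t], [-8·s·t + t, -4·s^2 + s]].
At the point, J = [[-7.000, -6.500], [-9.000, -0.500]] (det J = -55.000).
Solving J·Δ = −F gives Δ = (-0.036, -2.345).
Then the next iterate is (s, t)₁ = (0.464, 0.655).

(0.464, 0.655)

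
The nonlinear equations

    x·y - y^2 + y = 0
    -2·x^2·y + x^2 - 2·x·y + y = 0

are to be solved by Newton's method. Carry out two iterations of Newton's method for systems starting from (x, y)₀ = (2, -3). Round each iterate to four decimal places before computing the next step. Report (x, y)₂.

At (2, -3): F = (-18.0000, 37.0000).
Jacobian J = [[y, x - 2·y + 1], [-4·x·y + 2·x - 2·y, -2·x^2 - 2·x + 1]].
At the point, J = [[-3.0000, 9.0000], [34.0000, -11.0000]] (det J = -273.0000).
Solving J·Δ = −F gives Δ = (-0.4945, 1.8352).
Then the next iterate is (x, y)₁ = (1.5055, -1.1648).
Round to (1.5055, -1.1648) and repeat: F = (-4.275165, 9.889052), J = [[-1.1648, 4.8351], [12.355026, -6.544061]].
Δ = (-0.3806, 0.7925), so (x, y)₂ = (1.1249, -0.3723).

(1.1249, -0.3723)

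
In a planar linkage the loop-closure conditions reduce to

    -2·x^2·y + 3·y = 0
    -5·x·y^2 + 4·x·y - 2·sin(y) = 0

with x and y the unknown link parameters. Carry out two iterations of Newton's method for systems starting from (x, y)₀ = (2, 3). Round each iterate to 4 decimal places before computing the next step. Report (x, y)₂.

(1.3899, 1.2183)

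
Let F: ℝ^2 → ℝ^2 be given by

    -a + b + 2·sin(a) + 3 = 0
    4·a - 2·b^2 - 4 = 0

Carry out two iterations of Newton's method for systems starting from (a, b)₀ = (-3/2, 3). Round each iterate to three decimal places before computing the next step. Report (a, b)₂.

(3.666, 2.335)

At (-3/2, 3): F = (5.50501, -28.000).
Jacobian J = [[2·cos(a) - 1, 1], [4, -4·b]].
At the point, J = [[-0.85853, 1.000], [4.000, -12.000]] (det J = 6.30231).
Solving J·Δ = −F gives Δ = (6.039, -0.320).
Then the next iterate is (a, b)₁ = (4.539, 2.680).
Round to (4.539, 2.680) and repeat: F = (-0.82901, -0.20880), J = [[-1.34504, 1.000], [4.000, -10.720]].
Δ = (-0.873, -0.345), so (a, b)₂ = (3.666, 2.335).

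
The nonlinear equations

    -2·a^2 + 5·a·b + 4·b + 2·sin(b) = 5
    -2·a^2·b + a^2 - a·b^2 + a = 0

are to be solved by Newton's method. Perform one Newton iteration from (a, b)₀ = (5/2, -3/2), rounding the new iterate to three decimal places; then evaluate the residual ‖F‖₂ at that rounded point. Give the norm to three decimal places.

4.721

At (5/2, -3/2): F = (-44.24499, 21.875).
Jacobian J = [[-4·a + 5·b, 5·a + 2·cos(b) + 4], [-4·a·b + 2·a - b^2 + 1, -2·a^2 - 2·a·b]].
At the point, J = [[-17.500, 16.64147], [18.750, -5.000]] (det J = -224.52765).
Solving J·Δ = −F gives Δ = (-0.636, 1.990).
Then the next iterate is (a, b)₁ = (1.864, 0.490).
Re-evaluating at (1.864, 0.490): F = (-4.48094, 1.48594), so ‖F‖₂ = 4.721.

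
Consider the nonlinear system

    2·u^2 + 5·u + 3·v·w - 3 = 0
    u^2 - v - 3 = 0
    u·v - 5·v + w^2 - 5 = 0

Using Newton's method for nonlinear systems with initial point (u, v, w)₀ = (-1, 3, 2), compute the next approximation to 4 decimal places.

(-1.9553, -0.0894, 2.8324)

At (-1, 3, 2): F = (12.0000, -5.0000, -19.0000).
Jacobian J = [[4·u + 5, 3·w, 3·v], [2·u, -1, 0], [v, u - 5, 2·w]].
At the point, J = [[1.0000, 6.0000, 9.0000], [-2.0000, -1.0000, 0.0000], [3.0000, -6.0000, 4.0000]] (det J = 179.0000).
Solving J·Δ = −F gives Δ = (-0.9553, -3.0894, 0.8324).
Then the next iterate is (u, v, w)₁ = (-1.9553, -0.0894, 2.8324).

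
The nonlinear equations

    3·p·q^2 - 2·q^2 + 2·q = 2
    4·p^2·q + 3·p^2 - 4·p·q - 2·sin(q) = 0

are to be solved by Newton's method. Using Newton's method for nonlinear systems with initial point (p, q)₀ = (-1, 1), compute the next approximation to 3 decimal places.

At (-1, 1): F = (-5.000, 9.31706).
Jacobian J = [[3·q^2, 6·p·q - 4·q + 2], [8·p·q + 6·p - 4·q, 4·p^2 - 4·p - 2·cos(q)]].
At the point, J = [[3.000, -8.000], [-18.000, 6.91940]] (det J = -123.24181).
Solving J·Δ = −F gives Δ = (0.324, -0.503).
Then the next iterate is (p, q)₁ = (-0.676, 0.497).

(-0.676, 0.497)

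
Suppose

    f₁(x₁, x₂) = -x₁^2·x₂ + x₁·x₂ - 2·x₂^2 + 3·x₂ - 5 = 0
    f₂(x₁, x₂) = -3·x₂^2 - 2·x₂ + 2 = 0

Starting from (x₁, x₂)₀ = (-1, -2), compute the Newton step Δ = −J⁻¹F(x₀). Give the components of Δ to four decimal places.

At (-1, -2): F = (-15.0000, -6.0000).
Jacobian J = [[-2·x₁·x₂ + x₂, -x₁^2 + x₁ - 4·x₂ + 3], [0, -6·x₂ - 2]].
At the point, J = [[-6.0000, 9.0000], [0.0000, 10.0000]] (det J = -60.0000).
Solving J·Δ = −F gives Δ = (-1.6000, 0.6000).

(-1.6000, 0.6000)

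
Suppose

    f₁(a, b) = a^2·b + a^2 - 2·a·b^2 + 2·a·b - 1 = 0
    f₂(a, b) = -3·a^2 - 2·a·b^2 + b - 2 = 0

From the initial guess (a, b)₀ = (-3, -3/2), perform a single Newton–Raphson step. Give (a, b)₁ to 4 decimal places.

(-1.0502, -0.9516)

At (-3, -3/2): F = (17.0000, -17.0000).
Jacobian J = [[2·a·b + 2·a - 2·b^2 + 2·b, a^2 - 4·a·b + 2·a], [-6·a - 2·b^2, -4·a·b + 1]].
At the point, J = [[-4.5000, -15.0000], [13.5000, -17.0000]] (det J = 279.0000).
Solving J·Δ = −F gives Δ = (1.9498, 0.5484).
Then the next iterate is (a, b)₁ = (-1.0502, -0.9516).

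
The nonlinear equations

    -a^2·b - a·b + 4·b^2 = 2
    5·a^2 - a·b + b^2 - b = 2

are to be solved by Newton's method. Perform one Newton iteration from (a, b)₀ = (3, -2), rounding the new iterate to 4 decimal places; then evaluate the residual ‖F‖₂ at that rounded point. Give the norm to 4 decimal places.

17.6105

At (3, -2): F = (38.0000, 55.0000).
Jacobian J = [[-2·a·b - b, -a^2 - a + 8·b], [10·a - b, -a + 2·b - 1]].
At the point, J = [[14.0000, -28.0000], [32.0000, -8.0000]] (det J = 784.0000).
Solving J·Δ = −F gives Δ = (-1.5765, 0.5689).
Then the next iterate is (a, b)₁ = (1.4235, -1.4311).
Re-evaluating at (1.4235, -1.4311): F = (11.129272, 13.648079), so ‖F‖₂ = 17.6105.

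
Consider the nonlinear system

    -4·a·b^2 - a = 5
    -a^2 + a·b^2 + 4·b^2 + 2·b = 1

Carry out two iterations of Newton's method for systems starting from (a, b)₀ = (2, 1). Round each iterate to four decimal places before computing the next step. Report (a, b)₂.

At (2, 1): F = (-15.0000, 3.0000).
Jacobian J = [[-4·b^2 - 1, -8·a·b], [-2·a + b^2, 2·a·b + 8·b + 2]].
At the point, J = [[-5.0000, -16.0000], [-3.0000, 14.0000]] (det J = -118.0000).
Solving J·Δ = −F gives Δ = (-1.3729, -0.5085).
Then the next iterate is (a, b)₁ = (0.6271, 0.4915).
Round to (0.6271, 0.4915) and repeat: F = (-6.233060, 0.707525), J = [[-1.966289, -2.465757], [-1.012628, 6.548439]].
Δ = (-2.5416, -0.5011), so (a, b)₂ = (-1.9145, -0.0096).

(-1.9145, -0.0096)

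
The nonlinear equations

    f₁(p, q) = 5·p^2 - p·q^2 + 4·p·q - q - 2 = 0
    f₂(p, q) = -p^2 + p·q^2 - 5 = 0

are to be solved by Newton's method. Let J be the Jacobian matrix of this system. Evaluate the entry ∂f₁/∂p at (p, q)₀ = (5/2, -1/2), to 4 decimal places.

22.7500

∂f₁/∂p = 10·p - q^2 + 4·q.
At (5/2, -1/2) this is 22.7500.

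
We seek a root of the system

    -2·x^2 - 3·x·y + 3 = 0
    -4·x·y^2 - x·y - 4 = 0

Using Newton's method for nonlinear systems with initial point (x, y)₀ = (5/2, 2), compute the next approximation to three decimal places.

At (5/2, 2): F = (-24.500, -49.000).
Jacobian J = [[-4·x - 3·y, -3·x], [-4·y^2 - y, -8·x·y - x]].
At the point, J = [[-16.000, -7.500], [-18.000, -42.500]] (det J = 545.000).
Solving J·Δ = −F gives Δ = (-1.236, -0.629).
Then the next iterate is (x, y)₁ = (1.264, 1.371).

(1.264, 1.371)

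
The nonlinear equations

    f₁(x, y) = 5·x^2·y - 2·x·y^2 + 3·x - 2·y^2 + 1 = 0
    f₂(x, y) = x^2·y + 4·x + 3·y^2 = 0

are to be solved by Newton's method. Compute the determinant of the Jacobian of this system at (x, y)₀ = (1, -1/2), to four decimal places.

-22.0000

J = [[10·x·y - 2·y^2 + 3, 5·x^2 - 4·x·y - 4·y], [2·x·y + 4, x^2 + 6·y]].
At the point, J = [[-2.5000, 9.0000], [3.0000, -2.0000]].
det J = -22.0000.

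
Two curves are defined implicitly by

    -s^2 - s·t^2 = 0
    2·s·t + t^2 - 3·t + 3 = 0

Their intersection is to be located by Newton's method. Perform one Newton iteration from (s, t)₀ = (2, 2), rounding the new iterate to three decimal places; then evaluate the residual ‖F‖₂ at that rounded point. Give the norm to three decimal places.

15.750

At (2, 2): F = (-12.000, 9.000).
Jacobian J = [[-2·s - t^2, -2·s·t], [2·t, 2·s + 2·t - 3]].
At the point, J = [[-8.000, -8.000], [4.000, 5.000]] (det J = -8.000).
Solving J·Δ = −F gives Δ = (1.500, -3.000).
Then the next iterate is (s, t)₁ = (3.500, -1.000).
Re-evaluating at (3.500, -1.000): F = (-15.750, 0.000), so ‖F‖₂ = 15.750.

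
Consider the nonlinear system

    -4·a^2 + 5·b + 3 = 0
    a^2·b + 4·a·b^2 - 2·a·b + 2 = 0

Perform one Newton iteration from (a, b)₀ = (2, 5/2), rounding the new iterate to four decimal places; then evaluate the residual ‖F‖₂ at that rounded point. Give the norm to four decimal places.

15.2962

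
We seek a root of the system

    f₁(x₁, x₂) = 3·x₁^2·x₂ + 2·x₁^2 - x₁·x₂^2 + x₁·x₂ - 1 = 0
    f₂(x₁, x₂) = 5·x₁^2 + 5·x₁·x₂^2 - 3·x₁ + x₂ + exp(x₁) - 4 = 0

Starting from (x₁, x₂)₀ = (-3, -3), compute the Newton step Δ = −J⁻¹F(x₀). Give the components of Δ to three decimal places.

At (-3, -3): F = (-28.000, -87.95021).
Jacobian J = [[6·x₁·x₂ + 4·x₁ - x₂^2 + x₂, 3·x₁^2 - 2·x₁·x₂ + x₁], [10·x₁ + 5·x₂^2 + exp(x₁) - 3, 10·x₁·x₂ + 1]].
At the point, J = [[30.000, 6.000], [12.04979, 91.000]] (det J = 2657.70128).
Solving J·Δ = −F gives Δ = (0.760, 0.866).

(0.760, 0.866)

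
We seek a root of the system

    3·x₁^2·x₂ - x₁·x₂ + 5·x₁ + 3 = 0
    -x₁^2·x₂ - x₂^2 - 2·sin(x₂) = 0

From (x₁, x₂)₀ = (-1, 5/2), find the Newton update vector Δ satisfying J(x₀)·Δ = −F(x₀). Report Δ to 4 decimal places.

At (-1, 5/2): F = (8.0000, -9.946944).
Jacobian J = [[6·x₁·x₂ - x₂ + 5, 3·x₁^2 - x₁], [-2·x₁·x₂, -x₁^2 - 2·x₂ - 2·cos(x₂)]].
At the point, J = [[-12.5000, 4.0000], [5.0000, -4.397713]] (det J = 34.971410).
Solving J·Δ = −F gives Δ = (-0.1317, -2.4116).

(-0.1317, -2.4116)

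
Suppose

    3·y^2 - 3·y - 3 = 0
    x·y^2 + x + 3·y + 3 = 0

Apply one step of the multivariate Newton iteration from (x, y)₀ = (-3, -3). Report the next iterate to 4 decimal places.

(-2.7000, -1.4286)

At (-3, -3): F = (33.0000, -36.0000).
Jacobian J = [[0, 6·y - 3], [y^2 + 1, 2·x·y + 3]].
At the point, J = [[0.0000, -21.0000], [10.0000, 21.0000]] (det J = 210.0000).
Solving J·Δ = −F gives Δ = (0.3000, 1.5714).
Then the next iterate is (x, y)₁ = (-2.7000, -1.4286).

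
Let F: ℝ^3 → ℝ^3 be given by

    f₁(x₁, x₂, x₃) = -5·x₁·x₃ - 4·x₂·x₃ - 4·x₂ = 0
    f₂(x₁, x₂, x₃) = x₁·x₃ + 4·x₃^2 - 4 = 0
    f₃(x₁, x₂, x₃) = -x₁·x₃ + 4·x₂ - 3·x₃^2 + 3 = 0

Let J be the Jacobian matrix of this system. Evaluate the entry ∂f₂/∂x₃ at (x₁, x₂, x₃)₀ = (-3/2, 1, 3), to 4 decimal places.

22.5000

∂f₂/∂x₃ = x₁ + 8·x₃.
At (-3/2, 1, 3) this is 22.5000.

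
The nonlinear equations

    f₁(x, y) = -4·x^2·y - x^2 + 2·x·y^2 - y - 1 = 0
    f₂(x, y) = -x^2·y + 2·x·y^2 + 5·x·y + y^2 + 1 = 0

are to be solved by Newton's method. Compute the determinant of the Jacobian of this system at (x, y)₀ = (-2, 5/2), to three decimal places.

-343.500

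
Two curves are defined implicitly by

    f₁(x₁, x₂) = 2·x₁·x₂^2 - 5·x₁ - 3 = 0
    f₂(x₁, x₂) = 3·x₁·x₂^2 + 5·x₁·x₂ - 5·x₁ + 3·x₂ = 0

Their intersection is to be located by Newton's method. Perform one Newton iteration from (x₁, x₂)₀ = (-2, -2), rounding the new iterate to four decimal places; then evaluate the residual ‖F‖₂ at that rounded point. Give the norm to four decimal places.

4.5985

At (-2, -2): F = (-9.0000, 0.0000).
Jacobian J = [[2·x₂^2 - 5, 4·x₁·x₂], [3·x₂^2 + 5·x₂ - 5, 6·x₁·x₂ + 5·x₁ + 3]].
At the point, J = [[3.0000, 16.0000], [-3.0000, 17.0000]] (det J = 99.0000).
Solving J·Δ = −F gives Δ = (1.5455, 0.2727).
Then the next iterate is (x₁, x₂)₁ = (-0.4545, -1.7273).
Re-evaluating at (-0.4545, -1.7273): F = (-3.439561, -3.052202), so ‖F‖₂ = 4.5985.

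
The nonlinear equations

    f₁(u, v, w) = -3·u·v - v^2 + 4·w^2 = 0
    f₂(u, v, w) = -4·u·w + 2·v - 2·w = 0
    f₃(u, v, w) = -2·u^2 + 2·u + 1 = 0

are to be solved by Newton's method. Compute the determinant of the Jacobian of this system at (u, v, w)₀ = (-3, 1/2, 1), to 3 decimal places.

J = [[-3·v, -3·u - 2·v, 8·w], [-4·w, 2, -4·u - 2], [-4·u + 2, 0, 0]].
At the point, J = [[-1.500, 8.000, 8.000], [-4.000, 2.000, 10.000], [14.000, 0.000, 0.000]].
det J = 896.000.

896.000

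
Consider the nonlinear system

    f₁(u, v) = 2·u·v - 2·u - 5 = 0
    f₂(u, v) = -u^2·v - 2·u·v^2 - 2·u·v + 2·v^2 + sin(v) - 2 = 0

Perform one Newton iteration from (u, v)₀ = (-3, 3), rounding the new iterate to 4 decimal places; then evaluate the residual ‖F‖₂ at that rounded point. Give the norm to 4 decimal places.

11.3427

At (-3, 3): F = (-17.0000, 61.141120).
Jacobian J = [[2·v - 2, 2·u], [-2·u·v - 2·v^2 - 2·v, -u^2 - 4·u·v - 2·u + 4·v + cos(v)]].
At the point, J = [[4.0000, -6.0000], [-6.0000, 44.010008]] (det J = 140.040030).
Solving J·Δ = −F gives Δ = (2.7230, -1.0180).
Then the next iterate is (u, v)₁ = (-0.2770, 1.9820).
Re-evaluating at (-0.2770, 1.9820): F = (-5.544028, 9.895531), so ‖F‖₂ = 11.3427.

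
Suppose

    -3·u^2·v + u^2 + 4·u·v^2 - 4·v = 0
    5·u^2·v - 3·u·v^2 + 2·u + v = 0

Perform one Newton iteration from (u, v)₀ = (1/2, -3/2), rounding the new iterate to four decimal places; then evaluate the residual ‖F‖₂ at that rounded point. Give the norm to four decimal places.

At (1/2, -3/2): F = (11.8750, -5.7500).
Jacobian J = [[-6·u·v + 2·u + 4·v^2, -3·u^2 + 8·u·v - 4], [10·u·v - 3·v^2 + 2, 5·u^2 - 6·u·v + 1]].
At the point, J = [[14.5000, -10.7500], [-12.2500, 6.7500]] (det J = -33.8125).
Solving J·Δ = −F gives Δ = (0.5425, 1.8364).
Then the next iterate is (u, v)₁ = (1.0425, 0.3364).
Re-evaluating at (1.0425, 0.3364): F = (-0.883701, 3.895485), so ‖F‖₂ = 3.9945.

3.9945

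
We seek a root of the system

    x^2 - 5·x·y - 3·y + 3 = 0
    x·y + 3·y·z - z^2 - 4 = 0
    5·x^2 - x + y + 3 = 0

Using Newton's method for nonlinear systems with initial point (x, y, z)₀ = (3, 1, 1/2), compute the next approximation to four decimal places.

At (3, 1, 1/2): F = (-6.0000, 0.2500, 46.0000).
Jacobian J = [[2·x - 5·y, -5·x - 3, 0], [y, x + 3·z, 3·y - 2·z], [10·x - 1, 1, 0]].
At the point, J = [[1.0000, -18.0000, 0.0000], [1.0000, 4.5000, 2.0000], [29.0000, 1.0000, 0.0000]] (det J = -1046.0000).
Solving J·Δ = −F gives Δ = (-1.5717, -0.4207, 1.6073).
Then the next iterate is (x, y, z)₁ = (1.4283, 0.5793, 2.1073).

(1.4283, 0.5793, 2.1073)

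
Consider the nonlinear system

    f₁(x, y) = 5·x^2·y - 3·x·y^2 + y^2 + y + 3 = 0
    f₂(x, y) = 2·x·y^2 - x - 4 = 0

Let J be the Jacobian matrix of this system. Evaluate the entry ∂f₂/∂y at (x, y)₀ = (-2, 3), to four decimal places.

∂f₂/∂y = 4·x·y.
At (-2, 3) this is -24.0000.

-24.0000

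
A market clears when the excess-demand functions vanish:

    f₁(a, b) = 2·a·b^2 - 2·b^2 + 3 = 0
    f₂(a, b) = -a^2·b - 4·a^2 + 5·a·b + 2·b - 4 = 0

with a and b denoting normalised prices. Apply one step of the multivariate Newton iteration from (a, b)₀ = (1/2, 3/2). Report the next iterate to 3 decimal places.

At (1/2, 3/2): F = (0.750, 1.375).
Jacobian J = [[2·b^2, 4·a·b - 4·b], [-2·a·b - 8·a + 5·b, -a^2 + 5·a + 2]].
At the point, J = [[4.500, -3.000], [2.000, 4.250]] (det J = 25.125).
Solving J·Δ = −F gives Δ = (-0.291, -0.187).
Then the next iterate is (a, b)₁ = (0.209, 1.313).

(0.209, 1.313)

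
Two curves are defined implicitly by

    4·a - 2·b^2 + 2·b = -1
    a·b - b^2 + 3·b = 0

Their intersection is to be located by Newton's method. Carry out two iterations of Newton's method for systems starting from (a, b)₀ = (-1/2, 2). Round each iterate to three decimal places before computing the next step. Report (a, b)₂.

At (-1/2, 2): F = (-5.000, 1.000).
Jacobian J = [[4, -4·b + 2], [b, a - 2·b + 3]].
At the point, J = [[4.000, -6.000], [2.000, -1.500]] (det J = 6.000).
Solving J·Δ = −F gives Δ = (-2.250, -2.333).
Then the next iterate is (a, b)₁ = (-2.750, -0.333).
Round to (-2.750, -0.333) and repeat: F = (-10.88778, -0.19414), J = [[4.000, 3.332], [-0.333, 0.916]].
Δ = (1.954, 0.922), so (a, b)₂ = (-0.796, 0.589).

(-0.796, 0.589)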